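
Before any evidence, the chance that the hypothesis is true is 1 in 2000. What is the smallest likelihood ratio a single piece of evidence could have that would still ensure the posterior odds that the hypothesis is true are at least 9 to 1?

17991

Prior odds = 0.0005/0.9995 = 1/1999.
Target odds = 9.
Required Bayes factor = 9 ÷ (1/1999) = 17991.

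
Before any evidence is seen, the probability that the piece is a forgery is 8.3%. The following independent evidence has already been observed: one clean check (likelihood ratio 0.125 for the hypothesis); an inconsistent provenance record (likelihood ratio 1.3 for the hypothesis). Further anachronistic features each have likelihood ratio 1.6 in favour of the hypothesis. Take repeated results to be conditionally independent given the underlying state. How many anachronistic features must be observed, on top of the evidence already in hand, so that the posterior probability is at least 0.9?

14

Prior odds = 0.083/0.917 = 83/917.
Combined Bayes factor of the evidence already in hand = 0.125 × 1.3 = 0.1625.
Odds after that evidence = (83/917) × 0.1625 = 1079/73360.
Target odds = 0.9/0.1 = 9.
Need 1.6ⁿ ≥ 9 ÷ (1079/73360) = 660240/1079.
1.6¹³ ≈450.36 falls short of 660240/1079 but 1.6¹⁴ ≈720.576 reaches it, so n = 14.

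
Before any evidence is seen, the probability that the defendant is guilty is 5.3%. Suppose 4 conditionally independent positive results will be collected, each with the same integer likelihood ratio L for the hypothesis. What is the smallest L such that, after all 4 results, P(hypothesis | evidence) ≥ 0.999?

Prior odds = 0.053/0.947 = 53/947.
Target odds = 0.999/0.001 = 999.
Need L⁴ ≥ 999 ÷ (53/947) = 946053/53.
11⁴ = 14641 < 946053/53 ≤ 20736 = 12⁴, so L = 12.

12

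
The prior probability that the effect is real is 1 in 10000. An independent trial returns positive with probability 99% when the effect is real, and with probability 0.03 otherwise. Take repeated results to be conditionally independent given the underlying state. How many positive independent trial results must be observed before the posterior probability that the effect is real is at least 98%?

4

Prior odds = 0.0001/0.9999 = 1/9999.
Likelihood ratio of a positive result = 0.99/0.03 = 33.
Target odds: 0.98 ÷ 0.02 = 49.
Need (1/9999) × 33ⁿ ≥ 49, i.e. 33ⁿ ≥ 489951.
33³ = 35937 falls short of 489951 but 33⁴ = 1185921 reaches it, so n = 4.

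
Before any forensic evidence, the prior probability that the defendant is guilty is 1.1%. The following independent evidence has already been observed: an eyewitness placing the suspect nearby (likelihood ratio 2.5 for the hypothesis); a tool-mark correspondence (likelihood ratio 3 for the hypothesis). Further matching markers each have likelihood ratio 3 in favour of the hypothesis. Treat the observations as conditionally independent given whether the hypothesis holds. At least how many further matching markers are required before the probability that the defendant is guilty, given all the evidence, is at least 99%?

7

Prior odds = 0.011/0.989 = 11/989.
Combined Bayes factor of the evidence already in hand = 2.5 × 3 = 7.5.
Odds after that evidence = (11/989) × 7.5 = 165/1978.
Target odds = 0.99/0.01 = 99.
Need 3ⁿ ≥ 99 ÷ (165/1978) = 1186.8.
3⁶ = 729 falls short of 1186.8 but 3⁷ = 2187 reaches it, so n = 7.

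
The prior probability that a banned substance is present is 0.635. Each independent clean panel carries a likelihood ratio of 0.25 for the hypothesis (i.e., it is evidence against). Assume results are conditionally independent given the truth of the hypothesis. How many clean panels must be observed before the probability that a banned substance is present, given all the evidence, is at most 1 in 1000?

6

Prior odds = 0.635/0.365 = 127/73.
Likelihood ratio per clean panel = 0.25.
Target posterior odds = 0.001/0.999 = 1/999.
Need (127/73) × 0.25ⁿ ≤ 1/999, i.e. 0.25ⁿ ≤ 73/126873.
0.25⁵ = 1/1024 is still above 73/126873 but 0.25⁶ = 1/4096 is at or below it, so n = 6.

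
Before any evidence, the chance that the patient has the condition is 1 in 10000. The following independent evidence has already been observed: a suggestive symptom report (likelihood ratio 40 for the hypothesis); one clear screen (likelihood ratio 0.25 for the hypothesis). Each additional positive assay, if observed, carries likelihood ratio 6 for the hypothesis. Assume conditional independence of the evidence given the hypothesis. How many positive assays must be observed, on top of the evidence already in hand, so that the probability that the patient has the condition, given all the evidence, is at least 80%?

5

Prior odds = 0.0001/0.9999 = 1/9999.
Combined Bayes factor of the evidence already in hand = 40 × 0.25 = 10.
Odds after that evidence = (1/9999) × 10 = 10/9999.
Target odds = 0.8/0.2 = 4.
Need 6ⁿ ≥ 4 ÷ (10/9999) = 3999.6.
6⁴ = 1296 falls short of 3999.6 but 6⁵ = 7776 reaches it, so n = 5.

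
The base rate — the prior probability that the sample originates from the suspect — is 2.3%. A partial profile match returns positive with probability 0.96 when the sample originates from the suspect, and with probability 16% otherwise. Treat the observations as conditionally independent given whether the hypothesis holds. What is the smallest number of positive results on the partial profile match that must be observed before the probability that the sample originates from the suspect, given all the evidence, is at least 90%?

4

Prior odds: 0.023 ÷ 0.977 = 23/977.
Likelihood ratio of a positive result = 0.96/0.16 = 6.
Target posterior odds = 0.9/0.1 = 9.
Need (23/977) × 6ⁿ ≥ 9, i.e. 6ⁿ ≥ 8793/23.
6³ = 216 falls short of 8793/23 but 6⁴ = 1296 reaches it, so n = 4.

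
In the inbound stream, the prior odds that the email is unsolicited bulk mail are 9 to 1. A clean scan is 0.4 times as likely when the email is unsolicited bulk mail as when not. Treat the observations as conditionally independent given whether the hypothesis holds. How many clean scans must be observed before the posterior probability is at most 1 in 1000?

10

Prior odds = 9.
Likelihood ratio per clean scan = 0.4.
Target odds: 0.001 ÷ 0.999 = 1/999.
Need 9 × 0.4ⁿ ≤ 1/999, i.e. 0.4ⁿ ≤ 1/8991.
0.4⁹ = 512/1953125 is still above 1/8991 but 0.4¹⁰ = 1024/9765625 is at or below it, so n = 10.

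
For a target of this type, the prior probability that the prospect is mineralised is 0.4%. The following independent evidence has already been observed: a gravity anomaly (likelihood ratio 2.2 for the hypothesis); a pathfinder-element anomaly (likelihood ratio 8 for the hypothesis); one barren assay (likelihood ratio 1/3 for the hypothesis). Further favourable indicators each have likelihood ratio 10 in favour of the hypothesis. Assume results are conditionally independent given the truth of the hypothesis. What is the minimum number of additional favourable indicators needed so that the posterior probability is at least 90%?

3

Prior odds = 0.004/0.996 = 1/249.
Combined Bayes factor of the evidence already in hand = 2.2 × 8 × (1/3) = 88/15.
Odds after that evidence = (1/249) × 88/15 = 88/3735.
Target odds = 0.9/0.1 = 9.
Need 10ⁿ ≥ 9 ÷ (88/3735) = 33615/88.
10² = 100 falls short of 33615/88 but 10³ = 1000 reaches it, so n = 3.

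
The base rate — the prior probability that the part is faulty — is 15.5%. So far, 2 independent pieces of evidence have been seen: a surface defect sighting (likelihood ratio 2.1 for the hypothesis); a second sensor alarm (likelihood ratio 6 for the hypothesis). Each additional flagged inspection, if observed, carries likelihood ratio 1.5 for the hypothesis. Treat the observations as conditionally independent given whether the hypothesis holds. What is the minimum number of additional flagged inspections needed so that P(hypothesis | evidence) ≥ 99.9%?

15

Prior odds = 0.155/0.845 = 31/169.
Combined Bayes factor of the evidence already in hand = 2.1 × 6 = 12.6.
Odds after that evidence = (31/169) × 12.6 = 1953/845.
Target odds = 0.999/0.001 = 999.
Need 1.5ⁿ ≥ 999 ÷ (1953/845) = 93795/217.
1.5¹⁴ = 4782969/16384 falls short of 93795/217 but 1.5¹⁵ = 14348907/32768 reaches it, so n = 15.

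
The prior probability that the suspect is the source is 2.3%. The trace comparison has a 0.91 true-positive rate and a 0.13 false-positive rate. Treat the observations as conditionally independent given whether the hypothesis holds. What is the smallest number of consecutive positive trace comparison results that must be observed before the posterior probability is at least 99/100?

5

Prior odds: 0.023 ÷ 0.977 = 23/977.
Likelihood ratio of a positive result = 0.91/0.13 = 7.
Target posterior odds = 0.99/0.01 = 99.
Need (23/977) × 7ⁿ ≥ 99, i.e. 7ⁿ ≥ 96723/23.
7⁴ = 2401 falls short of 96723/23 but 7⁵ = 16807 reaches it, so n = 5.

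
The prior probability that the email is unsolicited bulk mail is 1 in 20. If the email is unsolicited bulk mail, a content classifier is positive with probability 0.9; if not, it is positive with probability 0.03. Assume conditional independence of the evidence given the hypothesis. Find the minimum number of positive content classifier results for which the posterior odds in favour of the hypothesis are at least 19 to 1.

2

Prior odds: 0.05 ÷ 0.95 = 1/19.
Likelihood ratio of a positive = 0.9/0.03 = 30.
Target odds = 19.
Need (1/19) × 30ⁿ ≥ 19, i.e. 30ⁿ ≥ 361.
30¹ = 30 falls short of 361 but 30² = 900 reaches it, so n = 2.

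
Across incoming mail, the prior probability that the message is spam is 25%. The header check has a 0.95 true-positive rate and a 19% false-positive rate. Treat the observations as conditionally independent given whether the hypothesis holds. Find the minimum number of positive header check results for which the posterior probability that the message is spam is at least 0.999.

Prior odds: 0.25 ÷ 0.75 = 1/3.
Likelihood ratio of a positive result = 0.95/0.19 = 5.
Target odds: 0.999 ÷ 0.001 = 999.
Need (1/3) × 5ⁿ ≥ 999, i.e. 5ⁿ ≥ 2997.
5⁴ = 625 falls short of 2997 but 5⁵ = 3125 reaches it, so n = 5.

5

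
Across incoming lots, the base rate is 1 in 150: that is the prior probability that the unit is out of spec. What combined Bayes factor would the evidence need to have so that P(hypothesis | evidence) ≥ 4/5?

Prior odds = (1/150)/(149/150) = 1/149.
Target odds = 0.8/0.2 = 4.
Required Bayes factor = 4 ÷ (1/149) = 596.

596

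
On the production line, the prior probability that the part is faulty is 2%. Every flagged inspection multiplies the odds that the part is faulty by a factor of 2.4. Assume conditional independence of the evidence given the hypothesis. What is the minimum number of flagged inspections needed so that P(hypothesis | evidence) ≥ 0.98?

Prior odds: 0.02 ÷ 0.98 = 1/49.
Likelihood ratio per flagged inspection = 2.4.
Target posterior odds = 0.98/0.02 = 49.
Need (1/49) × 2.4ⁿ ≥ 49, i.e. 2.4ⁿ ≥ 2401.
2.4⁸ = 429981696/390625 falls short of 2401 but 2.4⁹ ≈2641.81 reaches it, so n = 9.

9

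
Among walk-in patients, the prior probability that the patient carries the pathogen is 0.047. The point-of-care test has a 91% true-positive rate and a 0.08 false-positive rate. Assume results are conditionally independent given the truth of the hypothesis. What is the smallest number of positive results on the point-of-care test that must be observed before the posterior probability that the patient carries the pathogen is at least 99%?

Prior odds: 0.047 ÷ 0.953 = 47/953.
Likelihood ratio of a positive result = 0.91/0.08 = 11.375.
Target odds: 0.99 ÷ 0.01 = 99.
Require 11.375ⁿ ≥ 99 ÷ (47/953) = 94347/47.
11.375³ = 753571/512 falls short of 94347/47 but 11.375⁴ = 68574961/4096 reaches it, so n = 4.

4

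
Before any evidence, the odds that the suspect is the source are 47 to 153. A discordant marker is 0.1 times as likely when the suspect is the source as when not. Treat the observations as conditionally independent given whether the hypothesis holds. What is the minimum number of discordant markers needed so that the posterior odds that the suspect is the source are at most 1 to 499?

3

Prior odds = 47/153.
Likelihood ratio per discordant marker = 0.1.
Target odds = 1/499.
Require 0.1ⁿ ≤ 1/499 ÷ (47/153) = 153/23453.
0.1² = 0.01 is still above 153/23453 but 0.1³ = 0.001 is at or below it, so n = 3.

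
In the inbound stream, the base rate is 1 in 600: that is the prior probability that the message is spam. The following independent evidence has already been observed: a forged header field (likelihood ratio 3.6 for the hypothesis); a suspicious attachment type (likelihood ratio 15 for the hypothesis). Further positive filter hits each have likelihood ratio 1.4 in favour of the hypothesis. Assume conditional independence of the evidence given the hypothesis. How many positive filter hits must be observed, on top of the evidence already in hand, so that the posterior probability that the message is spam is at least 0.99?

21

Prior odds = (1/600)/(599/600) = 1/599.
Combined Bayes factor of the evidence already in hand = 3.6 × 15 = 54.
Odds after that evidence = (1/599) × 54 = 54/599.
Target odds = 0.99/0.01 = 99.
Need 1.4ⁿ ≥ 99 ÷ (54/599) = 6589/6.
1.4²⁰ ≈836.683 falls short of 6589/6 but 1.4²¹ ≈1171.36 reaches it, so n = 21.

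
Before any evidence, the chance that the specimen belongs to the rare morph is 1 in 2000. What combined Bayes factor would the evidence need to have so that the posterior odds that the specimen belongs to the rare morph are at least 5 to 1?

Prior odds = 0.0005/0.9995 = 1/1999.
Target odds = 5.
Required Bayes factor = 5 ÷ (1/1999) = 9995.

9995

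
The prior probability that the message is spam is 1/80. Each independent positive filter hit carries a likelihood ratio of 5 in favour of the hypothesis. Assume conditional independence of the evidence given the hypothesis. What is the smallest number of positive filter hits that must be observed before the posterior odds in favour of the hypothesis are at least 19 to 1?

Prior odds = 0.0125/0.9875 = 1/79.
Likelihood ratio per positive filter hit = 5.
Target odds = 19.
Require 5ⁿ ≥ 19 ÷ (1/79) = 1501.
5⁴ = 625 falls short of 1501 but 5⁵ = 3125 reaches it, so n = 5.

5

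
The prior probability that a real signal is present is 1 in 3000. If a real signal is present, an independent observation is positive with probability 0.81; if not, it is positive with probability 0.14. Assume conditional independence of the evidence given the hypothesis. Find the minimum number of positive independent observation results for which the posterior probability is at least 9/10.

6

Prior odds: (1/3000) ÷ (2999/3000) = 1/2999.
Likelihood ratio of a positive = 0.81/0.14 = 81/14.
Target posterior odds = 0.9/0.1 = 9.
Need (1/2999) × (81/14)ⁿ ≥ 9, i.e. (81/14)ⁿ ≥ 26991.
(81/14)⁵ ≈6483.13 falls short of 26991 but (81/14)⁶ ≈37509.6 reaches it, so n = 6.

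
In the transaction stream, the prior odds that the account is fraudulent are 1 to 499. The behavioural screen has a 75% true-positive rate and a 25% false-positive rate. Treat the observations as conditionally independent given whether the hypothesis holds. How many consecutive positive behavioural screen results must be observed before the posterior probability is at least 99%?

10

Prior odds = 1/499.
Likelihood ratio of a positive result = 0.75/0.25 = 3.
Target posterior odds = 0.99/0.01 = 99.
Require 3ⁿ ≥ 99 ÷ (1/499) = 49401.
3⁹ = 19683 falls short of 49401 but 3¹⁰ = 59049 reaches it, so n = 10.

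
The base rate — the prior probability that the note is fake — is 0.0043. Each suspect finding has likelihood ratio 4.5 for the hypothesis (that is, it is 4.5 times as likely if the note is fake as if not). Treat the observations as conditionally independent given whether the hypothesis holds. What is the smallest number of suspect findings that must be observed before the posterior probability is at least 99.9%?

Prior odds: 0.0043 ÷ 0.9957 = 43/9957.
Likelihood ratio per suspect finding = 4.5.
Target posterior odds = 0.999/0.001 = 999.
Need (43/9957) × 4.5ⁿ ≥ 999, i.e. 4.5ⁿ ≥ 9947043/43.
4.5⁸ = 43046721/256 falls short of 9947043/43 but 4.5⁹ = 387420489/512 reaches it, so n = 9.

9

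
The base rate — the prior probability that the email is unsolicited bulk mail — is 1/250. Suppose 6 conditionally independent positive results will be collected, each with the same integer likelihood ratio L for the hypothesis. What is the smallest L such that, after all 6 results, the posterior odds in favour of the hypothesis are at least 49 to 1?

Prior odds = 0.004/0.996 = 1/249.
Target odds = 49.
Need L⁶ ≥ 49 ÷ (1/249) = 12201.
4⁶ = 4096 < 12201 ≤ 15625 = 5⁶, so L = 5.

5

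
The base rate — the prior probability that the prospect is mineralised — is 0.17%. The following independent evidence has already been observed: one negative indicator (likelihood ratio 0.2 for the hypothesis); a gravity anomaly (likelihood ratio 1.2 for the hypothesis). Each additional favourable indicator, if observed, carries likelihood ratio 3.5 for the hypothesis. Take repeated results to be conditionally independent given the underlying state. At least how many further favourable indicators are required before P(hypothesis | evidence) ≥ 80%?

8

Prior odds = 0.0017/0.9983 = 17/9983.
Combined Bayes factor of the evidence already in hand = 0.2 × 1.2 = 0.24.
Odds after that evidence = (17/9983) × 0.24 = 102/249575.
Target odds = 0.8/0.2 = 4.
Need 3.5ⁿ ≥ 4 ÷ (102/249575) = 499150/51.
3.5⁷ = 823543/128 falls short of 499150/51 but 3.5⁸ = 5764801/256 reaches it, so n = 8.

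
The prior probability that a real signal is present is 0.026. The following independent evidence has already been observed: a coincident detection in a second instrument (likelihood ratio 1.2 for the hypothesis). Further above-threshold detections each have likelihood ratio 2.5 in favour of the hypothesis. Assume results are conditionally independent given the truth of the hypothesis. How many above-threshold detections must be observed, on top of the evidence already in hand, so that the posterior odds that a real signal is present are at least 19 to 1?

7

Prior odds = 0.026/0.974 = 13/487.
Bayes factor of the evidence already in hand = 1.2.
Odds after that evidence = (13/487) × 1.2 = 78/2435.
Target odds = 19.
Need 2.5ⁿ ≥ 19 ÷ (78/2435) = 46265/78.
2.5⁶ = 244.140625 falls short of 46265/78 but 2.5⁷ = 610.3515625 reaches it, so n = 7.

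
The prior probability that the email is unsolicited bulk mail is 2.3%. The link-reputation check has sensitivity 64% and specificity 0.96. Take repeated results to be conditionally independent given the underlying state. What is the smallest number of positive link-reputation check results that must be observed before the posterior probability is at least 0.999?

4

Prior odds = 0.023/0.977 = 23/977.
False-positive rate = 1 − 0.96 = 0.04; likelihood ratio of a positive = 0.64/0.04 = 16.
Target posterior odds = 0.999/0.001 = 999.
Require 16ⁿ ≥ 999 ÷ (23/977) = 976023/23.
16³ = 4096 falls short of 976023/23 but 16⁴ = 65536 reaches it, so n = 4.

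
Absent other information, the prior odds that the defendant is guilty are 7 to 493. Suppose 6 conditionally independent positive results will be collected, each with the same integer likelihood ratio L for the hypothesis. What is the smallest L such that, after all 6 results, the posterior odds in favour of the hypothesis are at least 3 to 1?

Prior odds = 7/493.
Target odds = 3.
Need L⁶ ≥ 3 ÷ (7/493) = 1479/7.
2⁶ = 64 < 1479/7 ≤ 729 = 3⁶, so L = 3.

3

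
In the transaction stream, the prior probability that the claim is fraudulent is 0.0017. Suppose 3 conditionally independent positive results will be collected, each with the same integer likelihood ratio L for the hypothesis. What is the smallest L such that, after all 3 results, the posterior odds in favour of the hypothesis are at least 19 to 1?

23

Prior odds = 0.0017/0.9983 = 17/9983.
Target odds = 19.
Need L³ ≥ 19 ÷ (17/9983) = 189677/17.
22³ = 10648 < 189677/17 ≤ 12167 = 23³, so L = 23.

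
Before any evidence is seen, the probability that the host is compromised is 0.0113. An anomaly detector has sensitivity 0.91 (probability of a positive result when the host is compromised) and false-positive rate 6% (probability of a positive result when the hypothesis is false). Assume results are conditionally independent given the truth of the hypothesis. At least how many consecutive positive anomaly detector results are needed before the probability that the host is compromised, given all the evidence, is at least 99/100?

4

Prior odds = 0.0113/0.9887 = 113/9887.
Likelihood ratio of a positive result = 0.91/0.06 = 91/6.
Target odds: 0.99 ÷ 0.01 = 99.
Require (91/6)ⁿ ≥ 99 ÷ (113/9887) = 978813/113.
(91/6)³ = 753571/216 falls short of 978813/113 but (91/6)⁴ = 68574961/1296 reaches it, so n = 4.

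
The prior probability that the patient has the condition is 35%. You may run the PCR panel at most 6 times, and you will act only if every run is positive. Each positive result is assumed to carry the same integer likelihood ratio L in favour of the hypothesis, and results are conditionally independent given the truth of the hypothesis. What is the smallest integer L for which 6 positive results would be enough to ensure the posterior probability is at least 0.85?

2

Prior odds = 0.35/0.65 = 7/13.
Target odds = 0.85/0.15 = 17/3.
Need L⁶ ≥ 17/3 ÷ (7/13) = 221/21.
1⁶ = 1 < 221/21 ≤ 64 = 2⁶, so L = 2.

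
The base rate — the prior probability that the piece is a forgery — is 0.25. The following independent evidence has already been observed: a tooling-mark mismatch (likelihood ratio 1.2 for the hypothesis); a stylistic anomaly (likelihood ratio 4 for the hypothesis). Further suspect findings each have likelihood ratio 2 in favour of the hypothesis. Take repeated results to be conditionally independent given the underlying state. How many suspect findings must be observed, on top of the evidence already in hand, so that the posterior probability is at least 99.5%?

7

Prior odds = 0.25/0.75 = 1/3.
Combined Bayes factor of the evidence already in hand = 1.2 × 4 = 4.8.
Odds after that evidence = (1/3) × 4.8 = 1.6.
Target odds = 0.995/0.005 = 199.
Need 2ⁿ ≥ 199 ÷ 1.6 = 124.375.
2⁶ = 64 falls short of 124.375 but 2⁷ = 128 reaches it, so n = 7.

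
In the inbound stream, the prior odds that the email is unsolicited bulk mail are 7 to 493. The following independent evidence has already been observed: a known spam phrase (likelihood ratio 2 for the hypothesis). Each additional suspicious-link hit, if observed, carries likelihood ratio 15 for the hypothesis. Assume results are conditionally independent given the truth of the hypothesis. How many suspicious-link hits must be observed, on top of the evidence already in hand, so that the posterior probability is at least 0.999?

Prior odds = 7/493.
Bayes factor of the evidence already in hand = 2.
Odds after that evidence = (7/493) × 2 = 14/493.
Target odds = 0.999/0.001 = 999.
Need 15ⁿ ≥ 999 ÷ (14/493) = 492507/14.
15³ = 3375 falls short of 492507/14 but 15⁴ = 50625 reaches it, so n = 4.

4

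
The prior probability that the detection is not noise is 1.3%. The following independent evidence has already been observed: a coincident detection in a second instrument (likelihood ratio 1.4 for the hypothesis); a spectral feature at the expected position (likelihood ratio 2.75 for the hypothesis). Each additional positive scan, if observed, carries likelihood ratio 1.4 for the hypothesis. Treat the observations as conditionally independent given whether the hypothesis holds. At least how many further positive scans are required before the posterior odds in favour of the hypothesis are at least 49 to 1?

Prior odds = 0.013/0.987 = 13/987.
Combined Bayes factor of the evidence already in hand = 1.4 × 2.75 = 3.85.
Odds after that evidence = (13/987) × 3.85 = 143/2820.
Target odds = 49.
Need 1.4ⁿ ≥ 49 ÷ (143/2820) = 138180/143.
1.4²⁰ ≈836.683 falls short of 138180/143 but 1.4²¹ ≈1171.36 reaches it, so n = 21.

21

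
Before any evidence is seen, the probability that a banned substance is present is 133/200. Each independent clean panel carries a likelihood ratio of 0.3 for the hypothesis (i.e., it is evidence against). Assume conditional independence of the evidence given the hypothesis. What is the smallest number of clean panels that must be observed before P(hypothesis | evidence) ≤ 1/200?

Prior odds = 0.665/0.335 = 133/67.
Likelihood ratio per clean panel = 0.3.
Target odds: 0.005 ÷ 0.995 = 1/199.
Require 0.3ⁿ ≤ 1/199 ÷ (133/67) = 67/26467.
0.3⁴ = 0.0081 is still above 67/26467 but 0.3⁵ = 243/100000 is at or below it, so n = 5.

5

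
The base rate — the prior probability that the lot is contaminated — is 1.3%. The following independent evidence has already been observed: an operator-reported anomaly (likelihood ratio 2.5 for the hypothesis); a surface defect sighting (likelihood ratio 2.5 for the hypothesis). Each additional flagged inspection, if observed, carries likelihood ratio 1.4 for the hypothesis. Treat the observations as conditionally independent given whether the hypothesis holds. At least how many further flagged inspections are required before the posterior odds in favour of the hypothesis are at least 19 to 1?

17

Prior odds = 0.013/0.987 = 13/987.
Combined Bayes factor of the evidence already in hand = 2.5 × 2.5 = 6.25.
Odds after that evidence = (13/987) × 6.25 = 325/3948.
Target odds = 19.
Need 1.4ⁿ ≥ 19 ÷ (325/3948) = 75012/325.
1.4¹⁶ ≈217.795 falls short of 75012/325 but 1.4¹⁷ ≈304.913 reaches it, so n = 17.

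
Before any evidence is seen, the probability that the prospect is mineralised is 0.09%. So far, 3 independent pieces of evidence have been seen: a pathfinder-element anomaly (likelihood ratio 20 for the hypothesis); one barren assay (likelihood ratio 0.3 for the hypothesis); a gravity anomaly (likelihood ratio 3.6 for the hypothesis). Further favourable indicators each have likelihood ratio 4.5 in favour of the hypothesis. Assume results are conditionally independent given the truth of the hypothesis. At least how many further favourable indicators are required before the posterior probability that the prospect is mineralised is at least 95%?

5

Prior odds = 0.0009/0.9991 = 9/9991.
Combined Bayes factor of the evidence already in hand = 20 × 0.3 × 3.6 = 21.6.
Odds after that evidence = (9/9991) × 21.6 = 972/49955.
Target odds = 0.95/0.05 = 19.
Need 4.5ⁿ ≥ 19 ÷ (972/49955) = 949145/972.
4.5⁴ = 410.0625 falls short of 949145/972 but 4.5⁵ = 1845.28125 reaches it, so n = 5.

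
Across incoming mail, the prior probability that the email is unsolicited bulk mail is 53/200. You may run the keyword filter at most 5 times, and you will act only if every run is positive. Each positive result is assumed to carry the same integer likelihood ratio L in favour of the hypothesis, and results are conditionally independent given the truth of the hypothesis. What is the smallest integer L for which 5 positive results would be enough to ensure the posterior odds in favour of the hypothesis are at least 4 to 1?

2

Prior odds = 0.265/0.735 = 53/147.
Target odds = 4.
Need L⁵ ≥ 4 ÷ (53/147) = 588/53.
1⁵ = 1 < 588/53 ≤ 32 = 2⁵, so L = 2.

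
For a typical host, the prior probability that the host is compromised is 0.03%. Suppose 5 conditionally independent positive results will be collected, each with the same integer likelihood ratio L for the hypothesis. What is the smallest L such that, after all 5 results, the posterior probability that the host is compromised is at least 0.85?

8

Prior odds = 0.0003/0.9997 = 3/9997.
Target odds = 0.85/0.15 = 17/3.
Need L⁵ ≥ 17/3 ÷ (3/9997) = 169949/9.
7⁵ = 16807 < 169949/9 ≤ 32768 = 8⁵, so L = 8.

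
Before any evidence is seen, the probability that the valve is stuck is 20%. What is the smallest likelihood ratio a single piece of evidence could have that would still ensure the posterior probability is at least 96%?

Prior odds = 0.2/0.8 = 0.25.
Target odds = 0.96/0.04 = 24.
Required Bayes factor = 24 ÷ 0.25 = 96.

96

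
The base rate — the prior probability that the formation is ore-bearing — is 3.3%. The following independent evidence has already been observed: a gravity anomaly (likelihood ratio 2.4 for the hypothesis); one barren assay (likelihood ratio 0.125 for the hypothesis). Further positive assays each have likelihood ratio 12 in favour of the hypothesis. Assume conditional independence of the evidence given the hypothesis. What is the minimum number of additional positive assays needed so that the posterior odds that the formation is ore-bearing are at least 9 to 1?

Prior odds = 0.033/0.967 = 33/967.
Combined Bayes factor of the evidence already in hand = 2.4 × 0.125 = 0.3.
Odds after that evidence = (33/967) × 0.3 = 99/9670.
Target odds = 9.
Need 12ⁿ ≥ 9 ÷ (99/9670) = 9670/11.
12² = 144 falls short of 9670/11 but 12³ = 1728 reaches it, so n = 3.

3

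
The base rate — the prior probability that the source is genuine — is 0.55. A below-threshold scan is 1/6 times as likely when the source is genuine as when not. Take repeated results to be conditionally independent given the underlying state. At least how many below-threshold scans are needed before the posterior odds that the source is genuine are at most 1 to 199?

Prior odds = 0.55/0.45 = 11/9.
Likelihood ratio per below-threshold scan = 1/6.
Target odds = 1/199.
Need (11/9) × (1/6)ⁿ ≤ 1/199, i.e. (1/6)ⁿ ≤ 9/2189.
(1/6)³ = 1/216 is still above 9/2189 but (1/6)⁴ = 1/1296 is at or below it, so n = 4.

4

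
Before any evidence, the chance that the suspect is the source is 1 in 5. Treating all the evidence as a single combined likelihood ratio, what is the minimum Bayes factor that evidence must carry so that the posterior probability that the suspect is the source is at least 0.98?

Prior odds = 0.2/0.8 = 0.25.
Target odds = 0.98/0.02 = 49.
Required Bayes factor = 49 ÷ 0.25 = 196.

196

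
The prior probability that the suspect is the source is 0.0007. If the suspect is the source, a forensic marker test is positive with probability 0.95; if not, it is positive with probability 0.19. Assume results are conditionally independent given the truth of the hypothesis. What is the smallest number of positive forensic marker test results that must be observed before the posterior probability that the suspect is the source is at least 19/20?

Prior odds = 0.0007/0.9993 = 7/9993.
Likelihood ratio of a positive = 0.95/0.19 = 5.
Target odds: 0.95 ÷ 0.05 = 19.
Require 5ⁿ ≥ 19 ÷ (7/9993) = 189867/7.
5⁶ = 15625 falls short of 189867/7 but 5⁷ = 78125 reaches it, so n = 7.

7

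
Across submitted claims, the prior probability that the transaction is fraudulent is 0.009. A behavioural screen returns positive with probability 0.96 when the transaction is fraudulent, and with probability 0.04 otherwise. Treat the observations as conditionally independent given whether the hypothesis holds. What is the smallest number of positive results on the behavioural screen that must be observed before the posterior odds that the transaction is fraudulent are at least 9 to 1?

3

Prior odds: 0.009 ÷ 0.991 = 9/991.
Likelihood ratio of a positive result = 0.96/0.04 = 24.
Target odds = 9.
Require 24ⁿ ≥ 9 ÷ (9/991) = 991.
24² = 576 falls short of 991 but 24³ = 13824 reaches it, so n = 3.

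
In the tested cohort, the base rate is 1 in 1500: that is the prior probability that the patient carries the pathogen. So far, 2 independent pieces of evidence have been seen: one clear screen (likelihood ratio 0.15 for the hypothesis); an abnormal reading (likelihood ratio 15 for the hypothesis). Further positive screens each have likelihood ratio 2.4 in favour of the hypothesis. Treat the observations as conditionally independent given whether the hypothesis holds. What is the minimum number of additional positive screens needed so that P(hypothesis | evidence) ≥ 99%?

13

Prior odds = (1/1500)/(1499/1500) = 1/1499.
Combined Bayes factor of the evidence already in hand = 0.15 × 15 = 2.25.
Odds after that evidence = (1/1499) × 2.25 = 9/5996.
Target odds = 0.99/0.01 = 99.
Need 2.4ⁿ ≥ 99 ÷ (9/5996) = 65956.
2.4¹² ≈36520.3 falls short of 65956 but 2.4¹³ ≈87648.8 reaches it, so n = 13.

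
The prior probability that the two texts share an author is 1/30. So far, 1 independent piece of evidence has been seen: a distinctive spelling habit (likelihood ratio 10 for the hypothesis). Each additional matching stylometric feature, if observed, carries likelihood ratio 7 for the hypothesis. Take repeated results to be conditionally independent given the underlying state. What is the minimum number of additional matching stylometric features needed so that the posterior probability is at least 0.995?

4

Prior odds = (1/30)/(29/30) = 1/29.
Bayes factor of the evidence already in hand = 10.
Odds after that evidence = (1/29) × 10 = 10/29.
Target odds = 0.995/0.005 = 199.
Need 7ⁿ ≥ 199 ÷ (10/29) = 577.1.
7³ = 343 falls short of 577.1 but 7⁴ = 2401 reaches it, so n = 4.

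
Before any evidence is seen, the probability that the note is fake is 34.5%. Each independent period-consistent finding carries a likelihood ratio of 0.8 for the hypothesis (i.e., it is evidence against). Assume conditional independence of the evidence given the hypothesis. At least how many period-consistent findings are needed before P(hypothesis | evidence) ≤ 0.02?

Prior odds: 0.345 ÷ 0.655 = 69/131.
Likelihood ratio per period-consistent finding = 0.8.
Target posterior odds = 0.02/0.98 = 1/49.
Need (69/131) × 0.8ⁿ ≤ 1/49, i.e. 0.8ⁿ ≤ 131/3381.
0.8¹⁴ ≈0.0439805 is still above 131/3381 but 0.8¹⁵ ≈0.0351844 is at or below it, so n = 15.

15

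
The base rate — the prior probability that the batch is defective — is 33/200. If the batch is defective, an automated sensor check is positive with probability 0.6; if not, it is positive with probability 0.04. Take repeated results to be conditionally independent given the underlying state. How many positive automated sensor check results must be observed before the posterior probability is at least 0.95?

Prior odds: 0.165 ÷ 0.835 = 33/167.
Likelihood ratio of a positive = 0.6/0.04 = 15.
Target odds: 0.95 ÷ 0.05 = 19.
Require 15ⁿ ≥ 19 ÷ (33/167) = 3173/33.
15¹ = 15 falls short of 3173/33 but 15² = 225 reaches it, so n = 2.

2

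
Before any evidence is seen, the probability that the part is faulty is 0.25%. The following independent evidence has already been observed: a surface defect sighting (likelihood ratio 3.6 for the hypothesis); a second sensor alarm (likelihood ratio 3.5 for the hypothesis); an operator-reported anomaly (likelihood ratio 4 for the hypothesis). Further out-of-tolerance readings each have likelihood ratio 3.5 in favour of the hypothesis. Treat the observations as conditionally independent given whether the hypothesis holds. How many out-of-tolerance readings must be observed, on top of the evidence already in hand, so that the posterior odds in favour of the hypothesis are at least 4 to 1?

3

Prior odds = 0.0025/0.9975 = 1/399.
Combined Bayes factor of the evidence already in hand = 3.6 × 3.5 × 4 = 50.4.
Odds after that evidence = (1/399) × 50.4 = 12/95.
Target odds = 4.
Need 3.5ⁿ ≥ 4 ÷ (12/95) = 95/3.
3.5² = 12.25 falls short of 95/3 but 3.5³ = 42.875 reaches it, so n = 3.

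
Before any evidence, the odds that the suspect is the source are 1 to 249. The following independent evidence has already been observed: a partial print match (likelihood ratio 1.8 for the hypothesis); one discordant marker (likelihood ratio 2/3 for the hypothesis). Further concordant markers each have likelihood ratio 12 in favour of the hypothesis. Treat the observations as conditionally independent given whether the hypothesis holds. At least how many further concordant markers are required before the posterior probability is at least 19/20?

4

Prior odds = 1/249.
Combined Bayes factor of the evidence already in hand = 1.8 × (2/3) = 1.2.
Odds after that evidence = (1/249) × 1.2 = 2/415.
Target odds = 0.95/0.05 = 19.
Need 12ⁿ ≥ 19 ÷ (2/415) = 3942.5.
12³ = 1728 falls short of 3942.5 but 12⁴ = 20736 reaches it, so n = 4.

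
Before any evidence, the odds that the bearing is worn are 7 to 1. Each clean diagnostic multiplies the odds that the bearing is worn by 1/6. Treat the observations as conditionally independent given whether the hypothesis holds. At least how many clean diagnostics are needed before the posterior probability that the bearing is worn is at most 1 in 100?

Prior odds = 7.
Likelihood ratio per clean diagnostic = 1/6.
Target odds: 0.01 ÷ 0.99 = 1/99.
Require (1/6)ⁿ ≤ 1/99 ÷ 7 = 1/693.
(1/6)³ = 1/216 is still above 1/693 but (1/6)⁴ = 1/1296 is at or below it, so n = 4.

4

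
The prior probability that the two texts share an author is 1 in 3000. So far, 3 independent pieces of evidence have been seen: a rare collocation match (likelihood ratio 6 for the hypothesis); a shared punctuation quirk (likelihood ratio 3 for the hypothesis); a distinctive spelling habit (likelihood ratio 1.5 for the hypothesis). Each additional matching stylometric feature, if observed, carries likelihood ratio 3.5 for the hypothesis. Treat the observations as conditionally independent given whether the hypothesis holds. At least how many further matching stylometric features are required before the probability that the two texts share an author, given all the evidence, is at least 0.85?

6

Prior odds = (1/3000)/(2999/3000) = 1/2999.
Combined Bayes factor of the evidence already in hand = 6 × 3 × 1.5 = 27.
Odds after that evidence = (1/2999) × 27 = 27/2999.
Target odds = 0.85/0.15 = 17/3.
Need 3.5ⁿ ≥ 17/3 ÷ (27/2999) = 50983/81.
3.5⁵ = 525.21875 falls short of 50983/81 but 3.5⁶ = 1838.265625 reaches it, so n = 6.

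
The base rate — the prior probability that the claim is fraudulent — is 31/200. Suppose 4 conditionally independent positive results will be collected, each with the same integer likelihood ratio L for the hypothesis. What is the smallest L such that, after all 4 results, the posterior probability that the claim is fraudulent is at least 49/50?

Prior odds = 0.155/0.845 = 31/169.
Target odds = 0.98/0.02 = 49.
Need L⁴ ≥ 49 ÷ (31/169) = 8281/31.
4⁴ = 256 < 8281/31 ≤ 625 = 5⁴, so L = 5.

5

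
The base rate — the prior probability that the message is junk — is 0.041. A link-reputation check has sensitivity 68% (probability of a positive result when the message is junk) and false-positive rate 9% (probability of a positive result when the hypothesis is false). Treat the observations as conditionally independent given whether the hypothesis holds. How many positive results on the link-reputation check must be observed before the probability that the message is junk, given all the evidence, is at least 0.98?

4

Prior odds: 0.041 ÷ 0.959 = 41/959.
Likelihood ratio of a positive result = 0.68/0.09 = 68/9.
Target odds: 0.98 ÷ 0.02 = 49.
Require (68/9)ⁿ ≥ 49 ÷ (41/959) = 46991/41.
(68/9)³ = 314432/729 falls short of 46991/41 but (68/9)⁴ = 21381376/6561 reaches it, so n = 4.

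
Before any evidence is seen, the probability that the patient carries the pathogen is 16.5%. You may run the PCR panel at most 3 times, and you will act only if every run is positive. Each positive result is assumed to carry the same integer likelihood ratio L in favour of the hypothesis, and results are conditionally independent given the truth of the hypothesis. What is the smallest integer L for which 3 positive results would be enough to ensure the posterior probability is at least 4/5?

Prior odds = 0.165/0.835 = 33/167.
Target odds = 0.8/0.2 = 4.
Need L³ ≥ 4 ÷ (33/167) = 668/33.
2³ = 8 < 668/33 ≤ 27 = 3³, so L = 3.

3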